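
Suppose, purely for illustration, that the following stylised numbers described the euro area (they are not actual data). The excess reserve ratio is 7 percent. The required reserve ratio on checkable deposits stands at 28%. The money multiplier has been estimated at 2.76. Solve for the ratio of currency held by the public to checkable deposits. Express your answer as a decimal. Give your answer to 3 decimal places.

Using m = 2.76. From m = (1 + c)/(c + rr + e), rearranging gives 1 + c = m·(c + rr + e), so c·(1 − m) = m·(rr + e) − 1.
Hence c = [m·(rr + e) − 1]/(1 − m) = [2.76 × (0.28 + 0.07) − 1] / (1 − 2.76) ≈ 0.019318.

0.019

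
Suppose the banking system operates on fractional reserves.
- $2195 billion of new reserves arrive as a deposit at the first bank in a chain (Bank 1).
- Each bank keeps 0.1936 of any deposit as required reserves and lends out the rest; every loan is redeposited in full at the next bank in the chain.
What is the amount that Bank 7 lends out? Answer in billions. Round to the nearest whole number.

$487 billion

Each bank lends a fraction (1 − rr) = 0.8064 of the deposit it receives, so Bank 7 receives 2195·0.8064^6 and lends 2195·0.8064^7 ≈ 486.7300 billion.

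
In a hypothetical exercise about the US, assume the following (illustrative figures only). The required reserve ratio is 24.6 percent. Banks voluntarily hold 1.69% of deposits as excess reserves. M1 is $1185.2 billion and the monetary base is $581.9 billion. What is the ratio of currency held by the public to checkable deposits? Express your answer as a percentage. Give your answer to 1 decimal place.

44.8%

Using m = M/MB = 1185.2/581.9 ≈ 2.036776. From m = (1 + c)/(c + rr + e), rearranging gives 1 + c = m·(c + rr + e), so c·(1 − m) = m·(rr + e) − 1.
Hence c = [m·(rr + e) − 1]/(1 − m) = [2.036776 × (0.246 + 0.0169) − 1] / (1 − 2.036776) ≈ 0.448054.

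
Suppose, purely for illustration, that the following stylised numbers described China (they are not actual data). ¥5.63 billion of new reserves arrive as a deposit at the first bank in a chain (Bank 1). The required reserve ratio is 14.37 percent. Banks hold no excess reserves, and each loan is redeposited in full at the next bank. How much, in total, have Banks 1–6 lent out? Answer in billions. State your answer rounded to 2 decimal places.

Bank i lends (1 − rr)^i of the original deposit: Bank 1 lends 5.63·0.8563 ≈ 4.8210, Bank 2 lends 5.63·0.8563² ≈ 4.1282, and so on.
Summing a geometric series: total = 5.63·[0.8563·(1 − 0.8563^6) / (1 − 0.8563)] ≈ 20.3227 billion.

¥20.32 billion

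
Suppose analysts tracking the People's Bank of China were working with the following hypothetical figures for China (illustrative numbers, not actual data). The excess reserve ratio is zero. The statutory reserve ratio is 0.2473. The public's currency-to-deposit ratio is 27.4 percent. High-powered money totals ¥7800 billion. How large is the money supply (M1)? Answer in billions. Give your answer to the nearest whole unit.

The money multiplier is m = (1 + c) / (rr + c) = (1 + 0.274) / (0.2473 + 0.274) ≈ 2.44389.
So M = m × MB = 2.44389 × 7800 = 19062.342 billion.

¥19062 billion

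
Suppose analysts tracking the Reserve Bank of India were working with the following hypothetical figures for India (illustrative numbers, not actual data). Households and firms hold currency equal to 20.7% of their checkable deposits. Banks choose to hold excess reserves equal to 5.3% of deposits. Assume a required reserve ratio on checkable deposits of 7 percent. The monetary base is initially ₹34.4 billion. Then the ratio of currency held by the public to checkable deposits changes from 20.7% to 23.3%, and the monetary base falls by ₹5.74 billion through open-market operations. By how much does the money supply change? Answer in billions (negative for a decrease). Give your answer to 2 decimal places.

-26.56 billion

Before: m₁ = (1 + 0.207) / (0.07 + 0.053 + 0.207) ≈ 3.65758, MB₁ = 34.4, so M₁ = 3.65758 × 34.4 ≈ 125.8208 billion.
After: m₂ = (1 + 0.233) / (0.07 + 0.053 + 0.233) ≈ 3.46348, MB₂ = 34.4 − 5.74 = 28.66, so M₂ = 3.46348 × 28.66 ≈ 99.2633 billion.
ΔM = M₂ − M₁ = 99.2633 − 125.8208 = -26.5575 billion.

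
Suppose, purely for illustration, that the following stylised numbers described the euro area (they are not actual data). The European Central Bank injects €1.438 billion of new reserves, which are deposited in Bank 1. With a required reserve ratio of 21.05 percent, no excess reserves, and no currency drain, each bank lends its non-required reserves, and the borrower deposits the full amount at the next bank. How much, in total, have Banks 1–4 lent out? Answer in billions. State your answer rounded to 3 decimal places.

€3.298 billion

Bank i lends (1 − rr)^i of the original deposit: Bank 1 lends 1.438·0.7895 ≈ 1.1353, Bank 2 lends 1.438·0.7895² ≈ 0.8963, and so on.
Summing a geometric series: total = 1.438·[0.7895·(1 − 0.7895^4) / (1 − 0.7895)] ≈ 3.2980 billion.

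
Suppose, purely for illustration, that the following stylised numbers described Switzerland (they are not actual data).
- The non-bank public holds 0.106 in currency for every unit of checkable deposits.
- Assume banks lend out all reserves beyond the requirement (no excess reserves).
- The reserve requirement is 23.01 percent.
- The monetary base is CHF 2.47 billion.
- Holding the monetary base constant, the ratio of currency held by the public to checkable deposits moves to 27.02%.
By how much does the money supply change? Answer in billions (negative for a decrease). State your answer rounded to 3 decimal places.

Initially m₁ = (1 + 0.106) / (0.2301 + 0.106) ≈ 3.29069, so M₁ = 3.29069 × 2.47 ≈ 8.128 billion.
After the change m₂ = (1 + 0.2702) / (0.2301 + 0.2702) ≈ 2.53888, so M₂ = 2.53888 × 2.47 ≈ 6.271 billion.
ΔM = M₂ − M₁ = 6.271 − 8.128 = -1.857 billion.

-1.857 billion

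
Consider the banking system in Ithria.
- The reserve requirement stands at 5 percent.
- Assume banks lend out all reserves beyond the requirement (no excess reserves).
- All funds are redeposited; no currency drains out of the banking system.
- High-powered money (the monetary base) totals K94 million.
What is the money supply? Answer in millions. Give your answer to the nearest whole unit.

With no currency drain or excess reserves, the money multiplier is m = 1/rr = 1/0.05 = 20.
Money supply M = m × MB = 20 × 94 = 1880 million.

K1880 million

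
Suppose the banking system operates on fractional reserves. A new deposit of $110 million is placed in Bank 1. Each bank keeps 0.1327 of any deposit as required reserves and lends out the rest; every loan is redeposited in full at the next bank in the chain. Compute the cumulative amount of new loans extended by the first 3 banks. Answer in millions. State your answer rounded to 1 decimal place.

$249.9 million

Bank i lends (1 − rr)^i of the original deposit: Bank 1 lends 110·0.8673 = 95.4030, Bank 2 lends 110·0.8673² ≈ 82.7430, and so on.
Summing a geometric series: total = 110·[0.8673·(1 − 0.8673^3) / (1 − 0.8673)] ≈ 249.9090 million.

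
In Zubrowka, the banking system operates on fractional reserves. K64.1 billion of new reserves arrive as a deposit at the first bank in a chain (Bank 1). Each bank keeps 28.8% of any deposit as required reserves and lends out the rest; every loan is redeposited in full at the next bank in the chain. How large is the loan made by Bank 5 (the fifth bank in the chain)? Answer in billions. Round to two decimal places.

K11.73 billion

Each bank lends a fraction (1 − rr) = 0.7120 of the deposit it receives, so Bank 5 receives 64.1·0.7120^4 and lends 64.1·0.7120^5 ≈ 11.7289 billion.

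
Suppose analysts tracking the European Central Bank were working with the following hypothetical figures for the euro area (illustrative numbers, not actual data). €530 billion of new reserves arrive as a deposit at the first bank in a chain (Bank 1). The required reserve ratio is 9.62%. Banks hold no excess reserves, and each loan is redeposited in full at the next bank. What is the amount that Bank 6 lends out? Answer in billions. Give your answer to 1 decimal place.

Each bank lends a fraction (1 − rr) = 0.9038 of the deposit it receives, so Bank 6 receives 530·0.9038^5 and lends 530·0.9038^6 ≈ 288.8750 billion.

€288.9 billion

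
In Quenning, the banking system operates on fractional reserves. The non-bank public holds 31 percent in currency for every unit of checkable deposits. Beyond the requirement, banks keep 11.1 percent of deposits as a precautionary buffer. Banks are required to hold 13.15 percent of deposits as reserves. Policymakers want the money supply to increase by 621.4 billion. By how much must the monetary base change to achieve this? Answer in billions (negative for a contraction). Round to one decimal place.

The money multiplier is m = (1 + c) / (rr + e + c) = (1 + 0.31) / (0.1315 + 0.111 + 0.31) ≈ 2.37104.
ΔMB = ΔM / m = (+621.4) / 2.37104 ≈ 262.0791 billion.

262.1 billion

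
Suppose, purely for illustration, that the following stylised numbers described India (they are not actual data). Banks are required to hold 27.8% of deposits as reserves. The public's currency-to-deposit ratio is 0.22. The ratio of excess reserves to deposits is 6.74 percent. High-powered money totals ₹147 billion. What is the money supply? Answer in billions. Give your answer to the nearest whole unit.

₹317 billion

The money multiplier is m = (1 + c) / (rr + e + c) = (1 + 0.22) / (0.278 + 0.0674 + 0.22) ≈ 2.1578.
So M = m × MB = 2.1578 × 147 = 317.1966 billion.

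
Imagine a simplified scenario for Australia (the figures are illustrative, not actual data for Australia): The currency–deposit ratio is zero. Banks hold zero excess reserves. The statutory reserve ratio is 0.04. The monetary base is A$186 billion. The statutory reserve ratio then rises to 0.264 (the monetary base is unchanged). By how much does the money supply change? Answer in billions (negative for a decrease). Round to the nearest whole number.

-3945 billion

Initially m₁ = 1 / (0.04) = 25, so M₁ = 25 × 186 = 4650 billion.
After the change m₂ = 1 / (0.264) ≈ 3.7879, so M₂ = 3.7879 × 186 = 704.5494 billion.
ΔM = M₂ − M₁ = 704.5494 − 4650 = -3945.4506 billion.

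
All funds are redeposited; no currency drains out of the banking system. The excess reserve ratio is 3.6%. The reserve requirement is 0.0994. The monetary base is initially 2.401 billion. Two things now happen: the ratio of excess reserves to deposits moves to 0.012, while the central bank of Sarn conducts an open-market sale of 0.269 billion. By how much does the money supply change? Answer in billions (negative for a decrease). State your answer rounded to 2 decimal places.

Before: m₁ = 1 / (0.0994 + 0.036) ≈ 7.3855, MB₁ = 2.401, so M₁ = 7.3855 × 2.401 ≈ 17.7326 billion.
After: m₂ = 1 / (0.0994 + 0.012) ≈ 8.9767, MB₂ = 2.401 − 0.269 = 2.132, so M₂ = 8.9767 × 2.132 ≈ 19.1383 billion.
ΔM = M₂ − M₁ = 19.1383 − 17.7326 = 1.4057 billion.

1.41 billion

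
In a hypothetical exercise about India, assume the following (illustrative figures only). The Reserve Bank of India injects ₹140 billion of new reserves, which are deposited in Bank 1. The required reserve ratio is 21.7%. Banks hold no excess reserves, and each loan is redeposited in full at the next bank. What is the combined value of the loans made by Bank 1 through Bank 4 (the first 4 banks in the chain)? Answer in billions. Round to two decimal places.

₹315.28 billion

Bank i lends (1 − rr)^i of the original deposit: Bank 1 lends 140·0.7830 = 109.6200, Bank 2 lends 140·0.7830² ≈ 85.8325, and so on.
Summing a geometric series: total = 140·[0.7830·(1 − 0.7830^4) / (1 − 0.7830)] ≈ 315.2822 billion.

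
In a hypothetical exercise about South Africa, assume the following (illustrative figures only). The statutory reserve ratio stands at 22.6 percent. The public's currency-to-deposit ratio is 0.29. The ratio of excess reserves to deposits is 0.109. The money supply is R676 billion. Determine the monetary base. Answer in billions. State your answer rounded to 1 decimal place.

The money multiplier is m = (1 + c) / (rr + e + c) = (1 + 0.29) / (0.226 + 0.109 + 0.29) = 2.06400.
MB = M / m = 676 / 2.06400 ≈ 327.5194 billion.

R327.5 billion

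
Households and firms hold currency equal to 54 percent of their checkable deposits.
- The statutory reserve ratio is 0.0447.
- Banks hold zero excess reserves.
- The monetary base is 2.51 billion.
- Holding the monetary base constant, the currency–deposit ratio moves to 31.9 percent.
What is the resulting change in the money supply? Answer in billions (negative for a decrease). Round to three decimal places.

Initially m₁ = (1 + 0.54) / (0.0447 + 0.54) ≈ 2.63383, so M₁ = 2.63383 × 2.51 ≈ 6.6109 billion.
After the change m₂ = (1 + 0.319) / (0.0447 + 0.319) ≈ 3.62662, so M₂ = 3.62662 × 2.51 ≈ 9.1028 billion.
ΔM = M₂ − M₁ = 9.1028 − 6.6109 = 2.4919 billion.

2.492 billion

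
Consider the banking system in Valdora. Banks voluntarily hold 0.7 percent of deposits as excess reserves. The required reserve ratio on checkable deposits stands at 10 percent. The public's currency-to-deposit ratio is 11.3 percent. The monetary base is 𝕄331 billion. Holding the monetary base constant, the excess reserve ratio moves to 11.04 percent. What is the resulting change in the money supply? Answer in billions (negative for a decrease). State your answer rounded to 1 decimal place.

-535.4 billion

Initially m₁ = (1 + 0.113) / (0.1 + 0.007 + 0.113) ≈ 5.05909, so M₁ = 5.05909 × 331 ≈ 1674.5588 billion.
After the change m₂ = (1 + 0.113) / (0.1 + 0.1104 + 0.113) ≈ 3.44156, so M₂ = 3.44156 × 331 ≈ 1139.1564 billion.
ΔM = M₂ − M₁ = 1139.1564 − 1674.5588 = -535.4024 billion.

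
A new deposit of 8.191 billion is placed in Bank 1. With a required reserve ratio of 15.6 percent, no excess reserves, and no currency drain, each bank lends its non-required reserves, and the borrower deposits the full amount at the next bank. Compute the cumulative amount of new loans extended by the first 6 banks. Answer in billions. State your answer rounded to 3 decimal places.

28.297 billion

Bank i lends (1 − rr)^i of the original deposit: Bank 1 lends 8.191·0.8440 ≈ 6.9132, Bank 2 lends 8.191·0.8440² ≈ 5.8347, and so on.
Summing a geometric series: total = 8.191·[0.8440·(1 − 0.8440^6) / (1 − 0.8440)] ≈ 28.2974 billion.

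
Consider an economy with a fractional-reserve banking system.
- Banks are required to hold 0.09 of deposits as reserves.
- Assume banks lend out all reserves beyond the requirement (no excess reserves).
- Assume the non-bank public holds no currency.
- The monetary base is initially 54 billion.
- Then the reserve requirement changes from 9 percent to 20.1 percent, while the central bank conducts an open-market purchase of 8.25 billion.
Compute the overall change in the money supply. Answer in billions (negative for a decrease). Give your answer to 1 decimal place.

Before: m₁ = 1 / (0.09) ≈ 11.1111, MB₁ = 54, so M₁ = 11.1111 × 54 = 599.9994 billion.
After: m₂ = 1 / (0.201) ≈ 4.9751, MB₂ = 54 + 8.25 = 62.25, so M₂ = 4.9751 × 62.25 ≈ 309.7 billion.
ΔM = M₂ − M₁ = 309.7 − 599.9994 = -290.2994 billion.

-290.3 billion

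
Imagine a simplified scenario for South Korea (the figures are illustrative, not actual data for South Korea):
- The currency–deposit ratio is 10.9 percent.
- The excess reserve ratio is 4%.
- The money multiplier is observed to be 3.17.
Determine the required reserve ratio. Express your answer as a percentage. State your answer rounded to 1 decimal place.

20.1%

Using m = 3.17. Since m = (1 + c)/(c + rr + e), the denominator satisfies c + rr + e = (1 + c)/m = (1 + 0.109) / 3.17 ≈ 0.349842.
With c = 0.109 and e = 0.04, the required reserve ratio is 0.349842 − 0.109 − 0.04 = 0.200842.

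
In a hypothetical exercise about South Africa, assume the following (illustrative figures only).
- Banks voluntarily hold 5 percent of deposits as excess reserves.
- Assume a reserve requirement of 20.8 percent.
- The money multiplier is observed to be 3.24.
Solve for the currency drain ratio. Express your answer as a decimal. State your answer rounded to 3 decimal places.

0.073

Using m = 3.24. From m = (1 + c)/(c + rr + e), rearranging gives 1 + c = m·(c + rr + e), so c·(1 − m) = m·(rr + e) − 1.
Hence c = [m·(rr + e) − 1]/(1 − m) = [3.24 × (0.208 + 0.05) − 1] / (1 − 3.24) = 0.073250.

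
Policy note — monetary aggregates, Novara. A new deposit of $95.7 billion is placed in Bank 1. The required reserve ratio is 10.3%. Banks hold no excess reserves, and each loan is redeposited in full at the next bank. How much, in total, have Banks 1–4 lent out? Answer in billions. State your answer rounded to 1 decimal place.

$293.9 billion

Bank i lends (1 − rr)^i of the original deposit: Bank 1 lends 95.7·0.8970 = 85.8429, Bank 2 lends 95.7·0.8970² ≈ 77.0011, and so on.
Summing a geometric series: total = 95.7·[0.8970·(1 − 0.8970^4) / (1 − 0.8970)] ≈ 293.8697 billion.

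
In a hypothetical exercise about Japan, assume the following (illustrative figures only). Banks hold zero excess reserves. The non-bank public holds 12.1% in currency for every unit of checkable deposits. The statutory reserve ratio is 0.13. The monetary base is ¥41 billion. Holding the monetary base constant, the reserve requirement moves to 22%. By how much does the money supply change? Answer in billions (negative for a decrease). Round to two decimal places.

-48.33 billion

Initially m₁ = (1 + 0.121) / (0.13 + 0.121) ≈ 4.46614, so M₁ = 4.46614 × 41 ≈ 183.1117 billion.
After the change m₂ = (1 + 0.121) / (0.22 + 0.121) ≈ 3.28739, so M₂ = 3.28739 × 41 ≈ 134.783 billion.
ΔM = M₂ − M₁ = 134.783 − 183.1117 = -48.3287 billion.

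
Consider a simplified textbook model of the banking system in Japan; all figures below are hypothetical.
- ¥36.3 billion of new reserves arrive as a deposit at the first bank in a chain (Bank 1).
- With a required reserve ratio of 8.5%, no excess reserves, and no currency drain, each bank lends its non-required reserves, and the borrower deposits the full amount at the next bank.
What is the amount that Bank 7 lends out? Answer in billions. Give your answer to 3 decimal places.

Each bank lends a fraction (1 − rr) = 0.9150 of the deposit it receives, so Bank 7 receives 36.3·0.9150^6 and lends 36.3·0.9150^7 ≈ 19.4919 billion.

¥19.492 billion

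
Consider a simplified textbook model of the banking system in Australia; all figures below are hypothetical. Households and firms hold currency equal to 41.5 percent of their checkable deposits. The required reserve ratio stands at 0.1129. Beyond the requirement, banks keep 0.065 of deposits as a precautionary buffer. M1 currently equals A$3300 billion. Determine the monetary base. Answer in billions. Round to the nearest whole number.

A$1383 billion

The money multiplier is m = (1 + c) / (rr + e + c) = (1 + 0.415) / (0.1129 + 0.065 + 0.415) ≈ 2.38657.
MB = M / m = 3300 / 2.38657 ≈ 1382.7376 billion.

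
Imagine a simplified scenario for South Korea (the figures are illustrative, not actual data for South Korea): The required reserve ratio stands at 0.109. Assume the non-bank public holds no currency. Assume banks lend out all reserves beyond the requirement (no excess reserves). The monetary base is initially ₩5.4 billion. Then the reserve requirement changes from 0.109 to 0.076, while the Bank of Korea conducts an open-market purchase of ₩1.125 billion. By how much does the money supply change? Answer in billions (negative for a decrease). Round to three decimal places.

Before: m₁ = 1 / (0.109) ≈ 9.17431, MB₁ = 5.4, so M₁ = 9.17431 × 5.4 ≈ 49.5413 billion.
After: m₂ = 1 / (0.076) ≈ 13.15789, MB₂ = 5.4 + 1.125 = 6.525, so M₂ = 13.15789 × 6.525 ≈ 85.8552 billion.
ΔM = M₂ − M₁ = 85.8552 − 49.5413 = 36.3139 billion.

₩36.314 billion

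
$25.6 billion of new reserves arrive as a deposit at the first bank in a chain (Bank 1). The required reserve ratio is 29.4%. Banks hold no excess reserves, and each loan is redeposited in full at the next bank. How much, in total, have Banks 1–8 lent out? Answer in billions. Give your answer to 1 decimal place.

Bank i lends (1 − rr)^i of the original deposit: Bank 1 lends 25.6·0.7060 = 18.0736, Bank 2 lends 25.6·0.7060² ≈ 12.7600, and so on.
Summing a geometric series: total = 25.6·[0.7060·(1 − 0.7060^8) / (1 − 0.7060)] ≈ 57.6805 billion.

$57.7 billion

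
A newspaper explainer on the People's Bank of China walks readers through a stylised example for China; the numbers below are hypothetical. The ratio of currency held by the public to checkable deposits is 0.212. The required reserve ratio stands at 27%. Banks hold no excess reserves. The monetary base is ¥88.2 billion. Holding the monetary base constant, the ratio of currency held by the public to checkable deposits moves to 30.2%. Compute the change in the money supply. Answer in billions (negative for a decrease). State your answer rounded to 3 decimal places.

Initially m₁ = (1 + 0.212) / (0.27 + 0.212) ≈ 2.514523, so M₁ = 2.514523 × 88.2 ≈ 221.7809 billion.
After the change m₂ = (1 + 0.302) / (0.27 + 0.302) ≈ 2.276224, so M₂ = 2.276224 × 88.2 ≈ 200.763 billion.
ΔM = M₂ − M₁ = 200.763 − 221.7809 = -21.0179 billion.

-21.018 billion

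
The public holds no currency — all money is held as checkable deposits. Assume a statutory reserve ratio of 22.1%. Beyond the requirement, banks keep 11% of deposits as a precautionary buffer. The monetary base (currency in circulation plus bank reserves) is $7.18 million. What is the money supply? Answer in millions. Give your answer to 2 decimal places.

The money multiplier is m = 1 / (rr + e) = 1 / (0.221 + 0.11) ≈ 3.0211.
So M = m × MB = 3.0211 × 7.18 ≈ 21.6915 million.

$21.69 million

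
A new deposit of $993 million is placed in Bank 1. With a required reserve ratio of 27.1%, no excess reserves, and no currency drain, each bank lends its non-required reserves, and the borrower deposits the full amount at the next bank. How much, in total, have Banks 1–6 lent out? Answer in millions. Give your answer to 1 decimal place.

$2270.3 million

Bank i lends (1 − rr)^i of the original deposit: Bank 1 lends 993·0.7290 = 723.8970, Bank 2 lends 993·0.7290² ≈ 527.7209, and so on.
Summing a geometric series: total = 993·[0.7290·(1 − 0.7290^6) / (1 − 0.7290)] ≈ 2270.2729 million.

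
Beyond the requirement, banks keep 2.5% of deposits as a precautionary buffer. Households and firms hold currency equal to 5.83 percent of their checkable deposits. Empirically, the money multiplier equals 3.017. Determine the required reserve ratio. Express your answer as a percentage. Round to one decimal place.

26.7%

Using m = 3.017. Since m = (1 + c)/(c + rr + e), the denominator satisfies c + rr + e = (1 + c)/m = (1 + 0.0583) / 3.017 ≈ 0.350779.
With c = 0.0583 and e = 0.025, the required reserve ratio is 0.350779 − 0.0583 − 0.025 = 0.267479.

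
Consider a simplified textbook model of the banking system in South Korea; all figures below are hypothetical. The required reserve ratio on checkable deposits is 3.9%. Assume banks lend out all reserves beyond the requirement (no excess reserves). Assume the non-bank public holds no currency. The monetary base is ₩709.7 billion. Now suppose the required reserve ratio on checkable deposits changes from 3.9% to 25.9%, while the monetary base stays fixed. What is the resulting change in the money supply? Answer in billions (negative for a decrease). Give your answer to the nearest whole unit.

-15457 billion

Initially m₁ = 1 / (0.039) ≈ 25.6410, so M₁ = 25.6410 × 709.7 = 18197.4177 billion.
After the change m₂ = 1 / (0.259) ≈ 3.8610, so M₂ = 3.8610 × 709.7 = 2740.1517 billion.
ΔM = M₂ − M₁ = 2740.1517 − 18197.4177 = -15457.266 billion.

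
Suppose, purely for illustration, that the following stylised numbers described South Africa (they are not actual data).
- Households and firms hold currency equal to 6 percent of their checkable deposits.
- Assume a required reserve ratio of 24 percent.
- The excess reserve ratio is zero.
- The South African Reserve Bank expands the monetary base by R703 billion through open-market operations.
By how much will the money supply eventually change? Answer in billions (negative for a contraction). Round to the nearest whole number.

R2484 billion

The money multiplier is m = (1 + c) / (rr + c) = (1 + 0.06) / (0.24 + 0.06) ≈ 3.5333.
The purchase adds 703 billion of base, so ΔM = m × ΔMB = 3.5333 × (+703) = 2483.9099 billion.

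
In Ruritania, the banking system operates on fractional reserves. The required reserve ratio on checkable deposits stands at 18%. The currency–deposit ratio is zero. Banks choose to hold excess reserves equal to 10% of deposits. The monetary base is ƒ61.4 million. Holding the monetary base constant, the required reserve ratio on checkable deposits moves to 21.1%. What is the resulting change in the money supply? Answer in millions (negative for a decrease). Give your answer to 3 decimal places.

Initially m₁ = 1 / (0.18 + 0.1) ≈ 3.571429, so M₁ = 3.571429 × 61.4 ≈ 219.2857 million.
After the change m₂ = 1 / (0.211 + 0.1) ≈ 3.215434, so M₂ = 3.215434 × 61.4 ≈ 197.4276 million.
ΔM = M₂ − M₁ = 197.4276 − 219.2857 = -21.8581 million.

-21.858 million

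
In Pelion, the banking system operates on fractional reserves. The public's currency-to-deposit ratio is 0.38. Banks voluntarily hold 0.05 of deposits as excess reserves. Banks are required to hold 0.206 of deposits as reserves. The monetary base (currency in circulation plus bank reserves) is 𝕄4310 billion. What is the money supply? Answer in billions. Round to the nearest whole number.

The money multiplier is m = (1 + c) / (rr + e + c) = (1 + 0.38) / (0.206 + 0.05 + 0.38) ≈ 2.16981.
So M = m × MB = 2.16981 × 4310 = 9351.8811 billion.

𝕄9352 billion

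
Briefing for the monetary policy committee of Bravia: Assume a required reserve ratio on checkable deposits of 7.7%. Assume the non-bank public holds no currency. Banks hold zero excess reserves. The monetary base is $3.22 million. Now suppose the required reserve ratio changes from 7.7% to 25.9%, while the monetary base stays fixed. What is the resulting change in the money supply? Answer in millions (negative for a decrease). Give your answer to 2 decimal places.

-29.39 million

Initially m₁ = 1 / (0.077) ≈ 12.9870, so M₁ = 12.9870 × 3.22 ≈ 41.8181 million.
After the change m₂ = 1 / (0.259) ≈ 3.8610, so M₂ = 3.8610 × 3.22 ≈ 12.4324 million.
ΔM = M₂ − M₁ = 12.4324 − 41.8181 = -29.3857 million.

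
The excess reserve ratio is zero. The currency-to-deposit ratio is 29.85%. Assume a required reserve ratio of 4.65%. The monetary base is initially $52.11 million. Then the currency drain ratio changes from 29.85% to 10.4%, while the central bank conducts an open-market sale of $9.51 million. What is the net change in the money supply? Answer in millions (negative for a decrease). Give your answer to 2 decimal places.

$116.36 million

Before: m₁ = (1 + 0.2985) / (0.0465 + 0.2985) ≈ 3.76377, MB₁ = 52.11, so M₁ = 3.76377 × 52.11 ≈ 196.1301 million.
After: m₂ = (1 + 0.104) / (0.0465 + 0.104) ≈ 7.33555, MB₂ = 52.11 − 9.51 = 42.6, so M₂ = 7.33555 × 42.6 ≈ 312.4944 million.
ΔM = M₂ − M₁ = 312.4944 − 196.1301 = 116.3643 million.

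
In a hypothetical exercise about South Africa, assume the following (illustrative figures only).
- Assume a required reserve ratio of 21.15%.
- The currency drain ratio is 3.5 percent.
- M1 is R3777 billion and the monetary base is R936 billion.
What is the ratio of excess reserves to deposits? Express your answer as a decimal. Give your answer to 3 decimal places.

Using m = M/MB = 3777/936 ≈ 4.035256. Since m = (1 + c)/(c + rr + e), the denominator satisfies c + rr + e = (1 + c)/m = (1 + 0.035) / 4.035256 ≈ 0.256489.
With c = 0.035 and rr = 0.2115, the ratio of excess reserves to deposits is 0.256489 − 0.035 − 0.2115 = 0.009989.

0.010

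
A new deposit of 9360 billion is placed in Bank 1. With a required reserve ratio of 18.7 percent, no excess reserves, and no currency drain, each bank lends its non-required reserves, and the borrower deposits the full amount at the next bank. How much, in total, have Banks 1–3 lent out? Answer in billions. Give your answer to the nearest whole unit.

Bank i lends (1 − rr)^i of the original deposit: Bank 1 lends 9360·0.8130 = 7609.6800, Bank 2 lends 9360·0.8130² ≈ 6186.6698, and so on.
Summing a geometric series: total = 9360·[0.8130·(1 − 0.8130^3) / (1 − 0.8130)] ≈ 18826.1124 billion.

18826 billion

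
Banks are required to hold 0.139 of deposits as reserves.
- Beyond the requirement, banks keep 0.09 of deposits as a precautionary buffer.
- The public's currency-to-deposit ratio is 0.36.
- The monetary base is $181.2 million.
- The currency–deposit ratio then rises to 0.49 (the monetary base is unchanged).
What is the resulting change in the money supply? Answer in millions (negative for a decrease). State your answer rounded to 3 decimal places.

Initially m₁ = (1 + 0.36) / (0.139 + 0.09 + 0.36) ≈ 2.3089983, so M₁ = 2.3089983 × 181.2 ≈ 418.3905 million.
After the change m₂ = (1 + 0.49) / (0.139 + 0.09 + 0.49) ≈ 2.0723227, so M₂ = 2.0723227 × 181.2 ≈ 375.5049 million.
ΔM = M₂ − M₁ = 375.5049 − 418.3905 = -42.8856 million.

-42.886 million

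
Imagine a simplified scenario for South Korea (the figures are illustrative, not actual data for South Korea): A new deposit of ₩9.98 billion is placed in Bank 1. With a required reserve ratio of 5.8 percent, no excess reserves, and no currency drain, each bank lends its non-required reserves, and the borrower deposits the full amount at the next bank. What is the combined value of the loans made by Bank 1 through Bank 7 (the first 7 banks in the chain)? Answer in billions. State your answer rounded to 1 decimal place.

Bank i lends (1 − rr)^i of the original deposit: Bank 1 lends 9.98·0.9420 ≈ 9.4012, Bank 2 lends 9.98·0.9420² ≈ 8.8559, and so on.
Summing a geometric series: total = 9.98·[0.9420·(1 − 0.9420^7) / (1 − 0.9420)] ≈ 55.4024 billion.

₩55.4 billion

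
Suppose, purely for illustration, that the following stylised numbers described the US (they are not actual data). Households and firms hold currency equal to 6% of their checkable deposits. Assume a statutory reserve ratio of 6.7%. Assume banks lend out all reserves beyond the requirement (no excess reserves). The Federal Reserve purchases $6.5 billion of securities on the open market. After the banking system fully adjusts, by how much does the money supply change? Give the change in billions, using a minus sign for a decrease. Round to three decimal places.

The money multiplier is m = (1 + c) / (rr + c) = (1 + 0.06) / (0.067 + 0.06) ≈ 8.34646.
The purchase adds 6.5 billion of base, so ΔM = m × ΔMB = 8.34646 × (+6.5) ≈ 54.252 billion.

$54.252 billion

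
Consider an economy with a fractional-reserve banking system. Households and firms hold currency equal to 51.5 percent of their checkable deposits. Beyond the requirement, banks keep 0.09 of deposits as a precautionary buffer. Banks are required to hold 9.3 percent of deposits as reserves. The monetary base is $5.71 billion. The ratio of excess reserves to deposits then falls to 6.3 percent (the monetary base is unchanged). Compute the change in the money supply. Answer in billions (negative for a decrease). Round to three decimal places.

Initially m₁ = (1 + 0.515) / (0.093 + 0.09 + 0.515) ≈ 2.17049, so M₁ = 2.17049 × 5.71 ≈ 12.3935 billion.
After the change m₂ = (1 + 0.515) / (0.093 + 0.063 + 0.515) ≈ 2.25782, so M₂ = 2.25782 × 5.71 ≈ 12.8922 billion.
ΔM = M₂ − M₁ = 12.8922 − 12.3935 = 0.4987 billion.

$0.499 billion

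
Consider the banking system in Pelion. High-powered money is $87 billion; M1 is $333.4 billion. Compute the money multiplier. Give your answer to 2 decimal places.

The money multiplier is m = M / MB = 333.4 / 87 ≈ 3.83218.

3.83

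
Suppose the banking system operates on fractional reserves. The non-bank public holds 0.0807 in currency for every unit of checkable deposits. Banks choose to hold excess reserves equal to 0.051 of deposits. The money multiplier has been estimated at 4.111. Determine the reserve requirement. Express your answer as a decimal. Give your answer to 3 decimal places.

Using m = 4.111. Since m = (1 + c)/(c + rr + e), the denominator satisfies c + rr + e = (1 + c)/m = (1 + 0.0807) / 4.111 ≈ 0.262880.
With c = 0.0807 and e = 0.051, the reserve requirement is 0.262880 − 0.0807 − 0.051 = 0.13118.

0.131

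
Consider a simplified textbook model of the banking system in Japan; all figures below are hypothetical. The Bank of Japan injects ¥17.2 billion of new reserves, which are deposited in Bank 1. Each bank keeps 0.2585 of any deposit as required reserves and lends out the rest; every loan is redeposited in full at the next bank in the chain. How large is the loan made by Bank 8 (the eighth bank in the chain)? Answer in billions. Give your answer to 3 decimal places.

Each bank lends a fraction (1 − rr) = 0.7415 of the deposit it receives, so Bank 8 receives 17.2·0.7415^7 and lends 17.2·0.7415^8 ≈ 1.5719 billion.

¥1.572 billion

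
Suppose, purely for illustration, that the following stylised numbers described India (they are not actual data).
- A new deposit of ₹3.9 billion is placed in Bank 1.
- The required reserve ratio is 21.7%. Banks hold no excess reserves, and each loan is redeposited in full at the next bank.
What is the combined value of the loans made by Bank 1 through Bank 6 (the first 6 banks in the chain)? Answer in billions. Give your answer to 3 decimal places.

Bank i lends (1 − rr)^i of the original deposit: Bank 1 lends 3.9·0.7830 = 3.0537, Bank 2 lends 3.9·0.7830² ≈ 2.3910, and so on.
Summing a geometric series: total = 3.9·[0.7830·(1 − 0.7830^6) / (1 − 0.7830)] ≈ 10.8294 billion.

₹10.829 billion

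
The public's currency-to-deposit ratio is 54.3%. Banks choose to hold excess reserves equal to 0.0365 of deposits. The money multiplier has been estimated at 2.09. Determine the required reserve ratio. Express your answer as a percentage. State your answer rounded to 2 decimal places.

15.88%

Using m = 2.09. Since m = (1 + c)/(c + rr + e), the denominator satisfies c + rr + e = (1 + c)/m = (1 + 0.543) / 2.09 ≈ 0.738278.
With c = 0.543 and e = 0.0365, the required reserve ratio is 0.738278 − 0.543 − 0.0365 = 0.158778.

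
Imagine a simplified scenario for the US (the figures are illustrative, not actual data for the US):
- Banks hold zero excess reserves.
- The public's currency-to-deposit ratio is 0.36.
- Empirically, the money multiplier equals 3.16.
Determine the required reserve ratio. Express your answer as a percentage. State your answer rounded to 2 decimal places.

7.04%

Using m = 3.16. Since m = (1 + c)/(c + rr + e), the denominator satisfies c + rr + e = (1 + c)/m = (1 + 0.36) / 3.16 ≈ 0.430380.
With c = 0.36 and e = 0, the required reserve ratio is 0.430380 − 0.36 − 0 = 0.07038.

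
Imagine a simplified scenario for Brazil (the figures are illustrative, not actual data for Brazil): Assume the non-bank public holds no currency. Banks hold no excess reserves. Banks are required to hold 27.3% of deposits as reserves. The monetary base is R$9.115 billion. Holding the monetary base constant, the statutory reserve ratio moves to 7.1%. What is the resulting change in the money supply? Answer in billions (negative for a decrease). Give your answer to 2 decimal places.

Initially m₁ = 1 / (0.273) ≈ 3.6630, so M₁ = 3.6630 × 9.115 ≈ 33.3882 billion.
After the change m₂ = 1 / (0.071) ≈ 14.0845, so M₂ = 14.0845 × 9.115 ≈ 128.3802 billion.
ΔM = M₂ − M₁ = 128.3802 − 33.3882 = 94.992 billion.

R$94.99 billion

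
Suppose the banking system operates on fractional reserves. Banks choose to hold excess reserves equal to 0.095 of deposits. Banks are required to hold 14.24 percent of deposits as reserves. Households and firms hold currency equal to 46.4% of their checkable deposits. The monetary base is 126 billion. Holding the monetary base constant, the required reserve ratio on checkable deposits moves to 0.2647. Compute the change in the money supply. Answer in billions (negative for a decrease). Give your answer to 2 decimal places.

-39.05 billion

Initially m₁ = (1 + 0.464) / (0.1424 + 0.095 + 0.464) ≈ 2.087254, so M₁ = 2.087254 × 126 ≈ 262.994 billion.
After the change m₂ = (1 + 0.464) / (0.2647 + 0.095 + 0.464) ≈ 1.777346, so M₂ = 1.777346 × 126 ≈ 223.9456 billion.
ΔM = M₂ − M₁ = 223.9456 − 262.994 = -39.0484 billion.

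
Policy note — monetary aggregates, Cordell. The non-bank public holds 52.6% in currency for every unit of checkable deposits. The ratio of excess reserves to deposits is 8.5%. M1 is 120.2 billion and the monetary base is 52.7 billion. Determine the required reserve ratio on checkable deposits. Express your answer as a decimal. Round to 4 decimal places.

0.0581

Using m = M/MB = 120.2/52.7 ≈ 2.280835. Since m = (1 + c)/(c + rr + e), the denominator satisfies c + rr + e = (1 + c)/m = (1 + 0.526) / 2.280835 ≈ 0.669053.
With c = 0.526 and e = 0.085, the required reserve ratio on checkable deposits is 0.669053 − 0.526 − 0.085 = 0.058053.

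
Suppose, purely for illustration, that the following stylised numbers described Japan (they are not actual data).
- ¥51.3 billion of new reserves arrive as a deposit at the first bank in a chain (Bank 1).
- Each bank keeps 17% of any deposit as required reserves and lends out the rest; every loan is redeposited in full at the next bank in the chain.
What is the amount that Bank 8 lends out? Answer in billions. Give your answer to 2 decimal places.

Each bank lends a fraction (1 − rr) = 0.8300 of the deposit it receives, so Bank 8 receives 51.3·0.8300^7 and lends 51.3·0.8300^8 ≈ 11.5543 billion.

¥11.55 billion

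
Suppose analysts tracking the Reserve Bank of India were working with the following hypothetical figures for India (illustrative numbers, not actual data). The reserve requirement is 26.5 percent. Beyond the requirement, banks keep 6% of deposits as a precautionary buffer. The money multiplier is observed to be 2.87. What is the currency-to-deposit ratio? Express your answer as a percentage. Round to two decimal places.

3.60%

Using m = 2.87. From m = (1 + c)/(c + rr + e), rearranging gives 1 + c = m·(c + rr + e), so c·(1 − m) = m·(rr + e) − 1.
Hence c = [m·(rr + e) − 1]/(1 − m) = [2.87 × (0.265 + 0.06) − 1] / (1 − 2.87) ≈ 0.035963.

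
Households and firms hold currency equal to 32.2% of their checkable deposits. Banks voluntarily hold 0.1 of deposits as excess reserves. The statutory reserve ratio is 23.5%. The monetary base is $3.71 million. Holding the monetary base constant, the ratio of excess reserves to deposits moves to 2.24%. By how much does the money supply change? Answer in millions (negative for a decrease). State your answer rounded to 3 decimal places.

$1.000 million

Initially m₁ = (1 + 0.322) / (0.235 + 0.1 + 0.322) ≈ 2.01218, so M₁ = 2.01218 × 3.71 ≈ 7.4652 million.
After the change m₂ = (1 + 0.322) / (0.235 + 0.0224 + 0.322) ≈ 2.28167, so M₂ = 2.28167 × 3.71 ≈ 8.465 million.
ΔM = M₂ − M₁ = 8.465 − 7.4652 = 0.9998 million.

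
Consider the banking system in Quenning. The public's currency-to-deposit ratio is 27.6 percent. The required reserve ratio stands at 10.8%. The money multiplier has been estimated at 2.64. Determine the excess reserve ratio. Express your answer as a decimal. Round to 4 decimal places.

Using m = 2.64. Since m = (1 + c)/(c + rr + e), the denominator satisfies c + rr + e = (1 + c)/m = (1 + 0.276) / 2.64 ≈ 0.483333.
With c = 0.276 and rr = 0.108, the excess reserve ratio is 0.483333 − 0.276 − 0.108 = 0.099333.

0.0993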